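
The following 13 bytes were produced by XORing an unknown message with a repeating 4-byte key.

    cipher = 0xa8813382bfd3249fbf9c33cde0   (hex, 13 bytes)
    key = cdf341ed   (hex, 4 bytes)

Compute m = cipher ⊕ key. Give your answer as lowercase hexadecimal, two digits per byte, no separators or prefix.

The 4-byte key repeats, so the effective keystream is cd f3 41 ed cd f3 41 ed cd f3 41 ed cd.
byte 0: 10101000 ⊕ 11001101 = 01100101
byte 1: 10000001 ⊕ 11110011 = 01110010
byte 2: 00110011 ⊕ 01000001 = 01110010
byte 3: 10000010 ⊕ 11101101 = 01101111
byte 4: 10111111 ⊕ 11001101 = 01110010
byte 5: 11010011 ⊕ 11110011 = 00100000
byte 6: 00100100 ⊕ 01000001 = 01100101
byte 7: 10011111 ⊕ 11101101 = 01110010
byte 8: 10111111 ⊕ 11001101 = 01110010
byte 9: 10011100 ⊕ 11110011 = 01101111
byte 10: 00110011 ⊕ 01000001 = 01110010
byte 11: 11001101 ⊕ 11101101 = 00100000
byte 12: 11100000 ⊕ 11001101 = 00101101

6572726f72206572726f72202d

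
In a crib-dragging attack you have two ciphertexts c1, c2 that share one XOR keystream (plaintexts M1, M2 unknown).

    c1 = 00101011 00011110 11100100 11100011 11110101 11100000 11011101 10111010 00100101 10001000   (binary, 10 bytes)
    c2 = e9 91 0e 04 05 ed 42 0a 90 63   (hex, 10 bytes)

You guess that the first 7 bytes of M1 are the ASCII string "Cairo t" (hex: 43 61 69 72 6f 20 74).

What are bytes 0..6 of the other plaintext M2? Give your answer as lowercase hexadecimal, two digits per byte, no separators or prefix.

81ee83959f2deb

First, c1 ⊕ c2 = (M1 ⊕ K) ⊕ (M2 ⊕ K) = M1 ⊕ M2, so the key drops out. Then M2 = (M1 ⊕ M2) ⊕ M1 over the first 7 bytes.
byte 0: (2b ^ e9) ^ 43 = c2 ^ 43 = 81
byte 1: (1e ^ 91) ^ 61 = 8f ^ 61 = ee
byte 2: (e4 ^ 0e) ^ 69 = ea ^ 69 = 83
byte 3: (e3 ^ 04) ^ 72 = e7 ^ 72 = 95
byte 4: (f5 ^ 05) ^ 6f = f0 ^ 6f = 9f
byte 5: (e0 ^ ed) ^ 20 = 0d ^ 20 = 2d
byte 6: (dd ^ 42) ^ 74 = 9f ^ 74 = eb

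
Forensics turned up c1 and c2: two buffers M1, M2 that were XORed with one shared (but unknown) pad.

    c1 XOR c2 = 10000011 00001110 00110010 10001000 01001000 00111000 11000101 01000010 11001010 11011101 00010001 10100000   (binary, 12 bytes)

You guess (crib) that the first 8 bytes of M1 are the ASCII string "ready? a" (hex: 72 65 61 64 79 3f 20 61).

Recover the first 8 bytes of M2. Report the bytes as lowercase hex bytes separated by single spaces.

f1 6b 53 ec 31 07 e5 23

Since c1 ⊕ c2 = M1 ⊕ M2, XORing with the guessed M1 bytes yields the corresponding M2 bytes: M2 = (c1 ⊕ c2) ⊕ M1.
131 ^ 114 = 241
 14 ^ 101 = 107
 50 ^  97 =  83
136 ^ 100 = 236
 72 ^ 121 =  49
 56 ^  63 =   7
197 ^  32 = 229
 66 ^  97 =  35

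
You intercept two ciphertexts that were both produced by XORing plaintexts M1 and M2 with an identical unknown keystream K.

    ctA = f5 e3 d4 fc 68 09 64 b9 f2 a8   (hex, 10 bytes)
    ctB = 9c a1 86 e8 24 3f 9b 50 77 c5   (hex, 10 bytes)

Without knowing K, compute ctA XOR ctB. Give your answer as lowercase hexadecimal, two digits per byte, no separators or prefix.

694252144c36ffe9856d

ctA ⊕ ctB = (M1 ⊕ K) ⊕ (M2 ⊕ K) = M1 ⊕ M2 — the shared key cancels under XOR.
f5 xor 9c = 69
e3 xor a1 = 42
d4 xor 86 = 52
fc xor e8 = 14
68 xor 24 = 4c
09 xor 3f = 36
64 xor 9b = ff
b9 xor 50 = e9
f2 xor 77 = 85
a8 xor c5 = 6d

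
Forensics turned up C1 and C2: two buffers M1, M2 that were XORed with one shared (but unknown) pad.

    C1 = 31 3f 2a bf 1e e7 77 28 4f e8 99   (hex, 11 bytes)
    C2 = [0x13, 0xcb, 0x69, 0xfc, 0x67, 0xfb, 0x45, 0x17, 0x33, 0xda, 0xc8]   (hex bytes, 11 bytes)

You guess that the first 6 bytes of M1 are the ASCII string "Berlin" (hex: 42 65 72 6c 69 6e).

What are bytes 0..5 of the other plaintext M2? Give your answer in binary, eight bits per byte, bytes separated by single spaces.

First, C1 ⊕ C2 = (M1 ⊕ K) ⊕ (M2 ⊕ K) = M1 ⊕ M2, so the key drops out. Then M2 = (M1 ⊕ M2) ⊕ M1 over the first 6 bytes.
byte 0: (31 ⊕ 13) ⊕ 42 = 22 ⊕ 42 = 60
byte 1: (3f ⊕ cb) ⊕ 65 = f4 ⊕ 65 = 91
byte 2: (2a ⊕ 69) ⊕ 72 = 43 ⊕ 72 = 31
byte 3: (bf ⊕ fc) ⊕ 6c = 43 ⊕ 6c = 2f
byte 4: (1e ⊕ 67) ⊕ 69 = 79 ⊕ 69 = 10
byte 5: (e7 ⊕ fb) ⊕ 6e = 1c ⊕ 6e = 72

01100000 10010001 00110001 00101111 00010000 01110010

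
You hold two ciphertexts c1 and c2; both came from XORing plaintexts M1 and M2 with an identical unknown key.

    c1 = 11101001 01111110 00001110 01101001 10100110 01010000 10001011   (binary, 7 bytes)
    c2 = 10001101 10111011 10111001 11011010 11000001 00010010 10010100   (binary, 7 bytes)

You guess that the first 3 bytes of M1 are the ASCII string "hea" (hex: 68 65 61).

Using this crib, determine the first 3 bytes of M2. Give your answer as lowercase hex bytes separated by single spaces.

0c a0 d6

First, c1 ⊕ c2 = (M1 ⊕ K) ⊕ (M2 ⊕ K) = M1 ⊕ M2, so the key drops out. Then M2 = (M1 ⊕ M2) ⊕ M1 over the first 3 bytes.
byte 0: (e9 ^ 8d) ^ 68 = 64 ^ 68 = 0c
byte 1: (7e ^ bb) ^ 65 = c5 ^ 65 = a0
byte 2: (0e ^ b9) ^ 61 = b7 ^ 61 = d6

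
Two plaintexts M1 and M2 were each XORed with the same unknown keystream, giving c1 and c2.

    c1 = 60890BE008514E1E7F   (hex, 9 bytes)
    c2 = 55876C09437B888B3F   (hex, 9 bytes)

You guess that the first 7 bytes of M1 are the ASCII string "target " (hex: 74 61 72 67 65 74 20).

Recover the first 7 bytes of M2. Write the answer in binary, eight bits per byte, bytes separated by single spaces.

First, c1 ⊕ c2 = (M1 ⊕ K) ⊕ (M2 ⊕ K) = M1 ⊕ M2, so the key drops out. Then M2 = (M1 ⊕ M2) ⊕ M1 over the first 7 bytes.
byte 0: (60 ^ 55) ^ 74 = 35 ^ 74 = 41
byte 1: (89 ^ 87) ^ 61 = 0e ^ 61 = 6f
byte 2: (0b ^ 6c) ^ 72 = 67 ^ 72 = 15
byte 3: (e0 ^ 09) ^ 67 = e9 ^ 67 = 8e
byte 4: (08 ^ 43) ^ 65 = 4b ^ 65 = 2e
byte 5: (51 ^ 7b) ^ 74 = 2a ^ 74 = 5e
byte 6: (4e ^ 88) ^ 20 = c6 ^ 20 = e6

01000001 01101111 00010101 10001110 00101110 01011110 11100110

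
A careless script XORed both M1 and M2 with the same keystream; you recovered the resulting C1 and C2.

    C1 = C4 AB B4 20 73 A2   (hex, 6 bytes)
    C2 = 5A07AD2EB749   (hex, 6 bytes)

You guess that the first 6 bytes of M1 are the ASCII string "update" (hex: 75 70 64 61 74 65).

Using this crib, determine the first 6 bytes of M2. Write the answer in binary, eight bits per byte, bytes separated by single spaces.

11101011 11011100 01111101 01101111 10110000 10001110

First, C1 ⊕ C2 = (M1 ⊕ K) ⊕ (M2 ⊕ K) = M1 ⊕ M2, so the key drops out. Then M2 = (M1 ⊕ M2) ⊕ M1 over the first 6 bytes.
byte 0: (c4 ^ 5a) ^ 75 = 9e ^ 75 = eb
byte 1: (ab ^ 07) ^ 70 = ac ^ 70 = dc
byte 2: (b4 ^ ad) ^ 64 = 19 ^ 64 = 7d
byte 3: (20 ^ 2e) ^ 61 = 0e ^ 61 = 6f
byte 4: (73 ^ b7) ^ 74 = c4 ^ 74 = b0
byte 5: (a2 ^ 49) ^ 65 = eb ^ 65 = 8e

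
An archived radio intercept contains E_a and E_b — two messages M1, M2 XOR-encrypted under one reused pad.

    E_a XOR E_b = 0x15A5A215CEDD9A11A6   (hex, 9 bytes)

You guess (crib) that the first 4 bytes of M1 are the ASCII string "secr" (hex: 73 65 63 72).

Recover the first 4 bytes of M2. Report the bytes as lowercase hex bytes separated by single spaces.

Since E_a ⊕ E_b = M1 ⊕ M2, XORing with the guessed M1 bytes yields the corresponding M2 bytes: M2 = (E_a ⊕ E_b) ⊕ M1.
15 xor 73 = 66
a5 xor 65 = c0
a2 xor 63 = c1
15 xor 72 = 67

66 c0 c1 67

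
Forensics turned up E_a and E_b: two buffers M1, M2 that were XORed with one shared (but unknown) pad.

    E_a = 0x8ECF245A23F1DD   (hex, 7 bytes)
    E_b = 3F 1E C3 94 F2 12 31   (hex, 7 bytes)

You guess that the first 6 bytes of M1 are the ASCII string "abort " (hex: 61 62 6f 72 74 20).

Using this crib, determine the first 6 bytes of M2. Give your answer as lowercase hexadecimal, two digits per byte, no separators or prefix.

d0b388bca5c3

First, E_a ⊕ E_b = (M1 ⊕ K) ⊕ (M2 ⊕ K) = M1 ⊕ M2, so the key drops out. Then M2 = (M1 ⊕ M2) ⊕ M1 over the first 6 bytes.
byte 0: (8e ^ 3f) ^ 61 = b1 ^ 61 = d0
byte 1: (cf ^ 1e) ^ 62 = d1 ^ 62 = b3
byte 2: (24 ^ c3) ^ 6f = e7 ^ 6f = 88
byte 3: (5a ^ 94) ^ 72 = ce ^ 72 = bc
byte 4: (23 ^ f2) ^ 74 = d1 ^ 74 = a5
byte 5: (f1 ^ 12) ^ 20 = e3 ^ 20 = c3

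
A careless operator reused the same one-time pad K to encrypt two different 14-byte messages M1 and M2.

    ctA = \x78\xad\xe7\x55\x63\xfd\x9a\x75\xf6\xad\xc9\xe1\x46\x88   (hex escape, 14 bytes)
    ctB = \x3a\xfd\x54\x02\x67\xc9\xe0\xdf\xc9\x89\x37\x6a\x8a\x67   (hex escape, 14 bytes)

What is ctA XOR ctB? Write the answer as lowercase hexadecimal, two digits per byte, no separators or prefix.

4250b35704347aaa3f24fe8bccef

ctA ⊕ ctB = (M1 ⊕ K) ⊕ (M2 ⊕ K) = M1 ⊕ M2 — the shared key cancels under XOR.
78 ⊕ 3a = 42
ad ⊕ fd = 50
e7 ⊕ 54 = b3
55 ⊕ 02 = 57
63 ⊕ 67 = 04
fd ⊕ c9 = 34
9a ⊕ e0 = 7a
75 ⊕ df = aa
f6 ⊕ c9 = 3f
ad ⊕ 89 = 24
c9 ⊕ 37 = fe
e1 ⊕ 6a = 8b
46 ⊕ 8a = cc
88 ⊕ 67 = ef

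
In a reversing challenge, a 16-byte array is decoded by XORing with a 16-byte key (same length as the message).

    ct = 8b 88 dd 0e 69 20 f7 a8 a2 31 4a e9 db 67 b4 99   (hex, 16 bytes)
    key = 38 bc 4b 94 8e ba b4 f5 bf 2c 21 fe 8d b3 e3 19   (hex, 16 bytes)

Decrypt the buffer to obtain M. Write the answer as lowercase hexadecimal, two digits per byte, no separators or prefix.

byte 0: 8b XOR 38 = b3
byte 1: 88 XOR bc = 34
byte 2: dd XOR 4b = 96
byte 3: 0e XOR 94 = 9a
byte 4: 69 XOR 8e = e7
byte 5: 20 XOR ba = 9a
byte 6: f7 XOR b4 = 43
byte 7: a8 XOR f5 = 5d
byte 8: a2 XOR bf = 1d
byte 9: 31 XOR 2c = 1d
byte 10: 4a XOR 21 = 6b
byte 11: e9 XOR fe = 17
byte 12: db XOR 8d = 56
byte 13: 67 XOR b3 = d4
byte 14: b4 XOR e3 = 57
byte 15: 99 XOR 19 = 80

b334969ae79a435d1d1d6b1756d45780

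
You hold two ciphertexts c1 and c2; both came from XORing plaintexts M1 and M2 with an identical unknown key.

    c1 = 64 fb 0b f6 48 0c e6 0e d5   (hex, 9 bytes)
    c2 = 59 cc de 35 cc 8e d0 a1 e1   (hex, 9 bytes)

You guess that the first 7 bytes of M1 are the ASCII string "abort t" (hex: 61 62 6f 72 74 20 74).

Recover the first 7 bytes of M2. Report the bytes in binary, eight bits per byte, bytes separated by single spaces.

First, c1 ⊕ c2 = (M1 ⊕ K) ⊕ (M2 ⊕ K) = M1 ⊕ M2, so the key drops out. Then M2 = (M1 ⊕ M2) ⊕ M1 over the first 7 bytes.
byte 0: (64 xor 59) xor 61 = 3d xor 61 = 5c
byte 1: (fb xor cc) xor 62 = 37 xor 62 = 55
byte 2: (0b xor de) xor 6f = d5 xor 6f = ba
byte 3: (f6 xor 35) xor 72 = c3 xor 72 = b1
byte 4: (48 xor cc) xor 74 = 84 xor 74 = f0
byte 5: (0c xor 8e) xor 20 = 82 xor 20 = a2
byte 6: (e6 xor d0) xor 74 = 36 xor 74 = 42

01011100 01010101 10111010 10110001 11110000 10100010 01000010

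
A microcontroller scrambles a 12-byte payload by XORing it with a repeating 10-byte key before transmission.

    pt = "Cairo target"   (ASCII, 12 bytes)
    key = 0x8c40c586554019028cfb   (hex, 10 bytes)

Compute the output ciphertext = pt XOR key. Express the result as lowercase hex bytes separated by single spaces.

cf 21 ac f4 3a 60 6d 63 fe 9c e9 34

The 10-byte key repeats, so the effective keystream is 8c 40 c5 86 55 40 19 02 8c fb 8c 40.
byte 0: 43 ^ 8c = cf
byte 1: 61 ^ 40 = 21
byte 2: 69 ^ c5 = ac
byte 3: 72 ^ 86 = f4
byte 4: 6f ^ 55 = 3a
byte 5: 20 ^ 40 = 60
byte 6: 74 ^ 19 = 6d
byte 7: 61 ^ 02 = 63
byte 8: 72 ^ 8c = fe
byte 9: 67 ^ fb = 9c
byte 10: 65 ^ 8c = e9
byte 11: 74 ^ 40 = 34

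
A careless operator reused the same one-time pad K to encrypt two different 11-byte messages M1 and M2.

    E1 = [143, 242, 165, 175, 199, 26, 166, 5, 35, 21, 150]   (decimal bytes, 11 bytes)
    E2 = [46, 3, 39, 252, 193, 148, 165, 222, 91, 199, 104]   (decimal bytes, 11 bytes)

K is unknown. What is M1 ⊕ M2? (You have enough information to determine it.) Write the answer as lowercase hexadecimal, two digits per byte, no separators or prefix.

a1f18253068e03db78d2fe

E1 ⊕ E2 = (M1 ⊕ K) ⊕ (M2 ⊕ K) = M1 ⊕ M2 — the shared key cancels under XOR.
8f ^ 2e = a1
f2 ^ 03 = f1
a5 ^ 27 = 82
af ^ fc = 53
c7 ^ c1 = 06
1a ^ 94 = 8e
a6 ^ a5 = 03
05 ^ de = db
23 ^ 5b = 78
15 ^ c7 = d2
96 ^ 68 = fe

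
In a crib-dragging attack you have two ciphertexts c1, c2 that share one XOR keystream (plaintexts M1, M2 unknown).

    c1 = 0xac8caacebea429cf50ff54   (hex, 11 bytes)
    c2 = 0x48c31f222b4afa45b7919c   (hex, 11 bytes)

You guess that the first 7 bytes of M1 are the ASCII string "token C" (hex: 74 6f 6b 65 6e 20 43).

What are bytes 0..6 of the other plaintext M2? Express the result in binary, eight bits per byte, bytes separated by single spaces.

First, c1 ⊕ c2 = (M1 ⊕ K) ⊕ (M2 ⊕ K) = M1 ⊕ M2, so the key drops out. Then M2 = (M1 ⊕ M2) ⊕ M1 over the first 7 bytes.
byte 0: (ac XOR 48) XOR 74 = e4 XOR 74 = 90
byte 1: (8c XOR c3) XOR 6f = 4f XOR 6f = 20
byte 2: (aa XOR 1f) XOR 6b = b5 XOR 6b = de
byte 3: (ce XOR 22) XOR 65 = ec XOR 65 = 89
byte 4: (be XOR 2b) XOR 6e = 95 XOR 6e = fb
byte 5: (a4 XOR 4a) XOR 20 = ee XOR 20 = ce
byte 6: (29 XOR fa) XOR 43 = d3 XOR 43 = 90

10010000 00100000 11011110 10001001 11111011 11001110 10010000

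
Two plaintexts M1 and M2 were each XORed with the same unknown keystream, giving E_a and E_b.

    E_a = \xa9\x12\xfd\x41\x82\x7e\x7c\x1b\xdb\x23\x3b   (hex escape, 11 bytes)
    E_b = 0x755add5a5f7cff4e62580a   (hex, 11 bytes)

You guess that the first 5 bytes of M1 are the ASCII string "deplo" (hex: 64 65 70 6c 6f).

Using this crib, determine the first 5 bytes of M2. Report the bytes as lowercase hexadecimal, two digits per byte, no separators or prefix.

b82d5077b2

First, E_a ⊕ E_b = (M1 ⊕ K) ⊕ (M2 ⊕ K) = M1 ⊕ M2, so the key drops out. Then M2 = (M1 ⊕ M2) ⊕ M1 over the first 5 bytes.
byte 0: (a9 XOR 75) XOR 64 = dc XOR 64 = b8
byte 1: (12 XOR 5a) XOR 65 = 48 XOR 65 = 2d
byte 2: (fd XOR dd) XOR 70 = 20 XOR 70 = 50
byte 3: (41 XOR 5a) XOR 6c = 1b XOR 6c = 77
byte 4: (82 XOR 5f) XOR 6f = dd XOR 6f = b2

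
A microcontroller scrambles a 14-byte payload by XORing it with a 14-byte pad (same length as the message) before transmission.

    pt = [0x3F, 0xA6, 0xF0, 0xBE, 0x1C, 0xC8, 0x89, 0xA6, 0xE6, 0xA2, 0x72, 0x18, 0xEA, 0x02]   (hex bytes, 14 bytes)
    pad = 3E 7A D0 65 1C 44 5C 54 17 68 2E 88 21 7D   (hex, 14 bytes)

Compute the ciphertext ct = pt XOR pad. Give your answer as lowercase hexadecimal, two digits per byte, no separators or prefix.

01dc20db008cd5f2f1ca5c90cb7f

XOR is its own inverse, so applying the key byte-wise gives the result directly.
3f ⊕ 3e = 01
a6 ⊕ 7a = dc
f0 ⊕ d0 = 20
be ⊕ 65 = db
1c ⊕ 1c = 00
c8 ⊕ 44 = 8c
89 ⊕ 5c = d5
a6 ⊕ 54 = f2
e6 ⊕ 17 = f1
a2 ⊕ 68 = ca
72 ⊕ 2e = 5c
18 ⊕ 88 = 90
ea ⊕ 21 = cb
02 ⊕ 7d = 7f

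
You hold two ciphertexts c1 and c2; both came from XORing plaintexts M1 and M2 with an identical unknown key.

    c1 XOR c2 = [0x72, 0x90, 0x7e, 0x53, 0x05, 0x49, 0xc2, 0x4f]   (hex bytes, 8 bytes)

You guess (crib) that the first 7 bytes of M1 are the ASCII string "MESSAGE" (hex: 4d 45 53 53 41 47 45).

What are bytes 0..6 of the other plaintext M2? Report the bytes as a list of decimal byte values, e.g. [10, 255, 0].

[63, 213, 45, 0, 68, 14, 135]

Since c1 ⊕ c2 = M1 ⊕ M2, XORing with the guessed M1 bytes yields the corresponding M2 bytes: M2 = (c1 ⊕ c2) ⊕ M1.
byte 0: 72 XOR 4d = 3f
byte 1: 90 XOR 45 = d5
byte 2: 7e XOR 53 = 2d
byte 3: 53 XOR 53 = 00
byte 4: 05 XOR 41 = 44
byte 5: 49 XOR 47 = 0e
byte 6: c2 XOR 45 = 87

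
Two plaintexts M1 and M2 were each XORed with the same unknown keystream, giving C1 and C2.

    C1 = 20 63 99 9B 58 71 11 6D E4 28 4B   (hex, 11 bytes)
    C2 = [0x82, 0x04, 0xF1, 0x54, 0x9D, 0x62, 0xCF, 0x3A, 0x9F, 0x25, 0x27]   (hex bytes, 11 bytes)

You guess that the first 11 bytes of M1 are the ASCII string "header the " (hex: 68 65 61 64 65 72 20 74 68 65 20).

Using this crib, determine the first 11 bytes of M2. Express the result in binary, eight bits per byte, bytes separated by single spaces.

First, C1 ⊕ C2 = (M1 ⊕ K) ⊕ (M2 ⊕ K) = M1 ⊕ M2, so the key drops out. Then M2 = (M1 ⊕ M2) ⊕ M1 over the first 11 bytes.
byte 0: (20 ⊕ 82) ⊕ 68 = a2 ⊕ 68 = ca
byte 1: (63 ⊕ 04) ⊕ 65 = 67 ⊕ 65 = 02
byte 2: (99 ⊕ f1) ⊕ 61 = 68 ⊕ 61 = 09
byte 3: (9b ⊕ 54) ⊕ 64 = cf ⊕ 64 = ab
byte 4: (58 ⊕ 9d) ⊕ 65 = c5 ⊕ 65 = a0
byte 5: (71 ⊕ 62) ⊕ 72 = 13 ⊕ 72 = 61
byte 6: (11 ⊕ cf) ⊕ 20 = de ⊕ 20 = fe
byte 7: (6d ⊕ 3a) ⊕ 74 = 57 ⊕ 74 = 23
byte 8: (e4 ⊕ 9f) ⊕ 68 = 7b ⊕ 68 = 13
byte 9: (28 ⊕ 25) ⊕ 65 = 0d ⊕ 65 = 68
byte 10: (4b ⊕ 27) ⊕ 20 = 6c ⊕ 20 = 4c

11001010 00000010 00001001 10101011 10100000 01100001 11111110 00100011 00010011 01101000 01001100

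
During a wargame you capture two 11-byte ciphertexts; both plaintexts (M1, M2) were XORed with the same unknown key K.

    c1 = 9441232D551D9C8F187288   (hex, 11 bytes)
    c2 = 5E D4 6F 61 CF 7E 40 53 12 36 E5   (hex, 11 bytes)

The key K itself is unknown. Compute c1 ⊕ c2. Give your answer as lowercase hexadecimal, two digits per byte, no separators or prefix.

ca954c4c9a63dcdc0a446d

c1 ⊕ c2 = (M1 ⊕ K) ⊕ (M2 ⊕ K) = M1 ⊕ M2 — the shared key cancels under XOR.
94 XOR 5e = ca
41 XOR d4 = 95
23 XOR 6f = 4c
2d XOR 61 = 4c
55 XOR cf = 9a
1d XOR 7e = 63
9c XOR 40 = dc
8f XOR 53 = dc
18 XOR 12 = 0a
72 XOR 36 = 44
88 XOR e5 = 6d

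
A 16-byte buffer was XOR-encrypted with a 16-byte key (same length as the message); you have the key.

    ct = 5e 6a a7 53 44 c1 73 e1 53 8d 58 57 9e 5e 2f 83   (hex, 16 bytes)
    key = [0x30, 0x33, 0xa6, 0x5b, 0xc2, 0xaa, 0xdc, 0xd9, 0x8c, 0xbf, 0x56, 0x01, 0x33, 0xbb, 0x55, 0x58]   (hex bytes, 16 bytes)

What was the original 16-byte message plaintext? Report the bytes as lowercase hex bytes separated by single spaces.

XOR is its own inverse, so applying the key byte-wise gives the result directly.
5e ^ 30 = 6e
6a ^ 33 = 59
a7 ^ a6 = 01
53 ^ 5b = 08
44 ^ c2 = 86
c1 ^ aa = 6b
73 ^ dc = af
e1 ^ d9 = 38
53 ^ 8c = df
8d ^ bf = 32
58 ^ 56 = 0e
57 ^ 01 = 56
9e ^ 33 = ad
5e ^ bb = e5
2f ^ 55 = 7a
83 ^ 58 = db

6e 59 01 08 86 6b af 38 df 32 0e 56 ad e5 7a db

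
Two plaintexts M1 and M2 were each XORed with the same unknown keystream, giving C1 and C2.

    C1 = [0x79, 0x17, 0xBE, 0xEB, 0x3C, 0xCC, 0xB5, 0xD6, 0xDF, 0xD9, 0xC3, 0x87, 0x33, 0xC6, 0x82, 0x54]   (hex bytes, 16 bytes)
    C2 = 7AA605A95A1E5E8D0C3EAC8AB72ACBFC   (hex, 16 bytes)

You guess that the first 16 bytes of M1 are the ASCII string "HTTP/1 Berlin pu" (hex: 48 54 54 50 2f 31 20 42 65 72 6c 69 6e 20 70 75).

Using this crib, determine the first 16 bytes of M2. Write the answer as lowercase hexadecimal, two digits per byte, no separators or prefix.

4be5ef1249e3cb19b6950364eacc39dd

First, C1 ⊕ C2 = (M1 ⊕ K) ⊕ (M2 ⊕ K) = M1 ⊕ M2, so the key drops out. Then M2 = (M1 ⊕ M2) ⊕ M1 over the first 16 bytes.
byte 0: (79 XOR 7a) XOR 48 = 03 XOR 48 = 4b
byte 1: (17 XOR a6) XOR 54 = b1 XOR 54 = e5
byte 2: (be XOR 05) XOR 54 = bb XOR 54 = ef
byte 3: (eb XOR a9) XOR 50 = 42 XOR 50 = 12
byte 4: (3c XOR 5a) XOR 2f = 66 XOR 2f = 49
byte 5: (cc XOR 1e) XOR 31 = d2 XOR 31 = e3
byte 6: (b5 XOR 5e) XOR 20 = eb XOR 20 = cb
byte 7: (d6 XOR 8d) XOR 42 = 5b XOR 42 = 19
byte 8: (df XOR 0c) XOR 65 = d3 XOR 65 = b6
byte 9: (d9 XOR 3e) XOR 72 = e7 XOR 72 = 95
byte 10: (c3 XOR ac) XOR 6c = 6f XOR 6c = 03
byte 11: (87 XOR 8a) XOR 69 = 0d XOR 69 = 64
byte 12: (33 XOR b7) XOR 6e = 84 XOR 6e = ea
byte 13: (c6 XOR 2a) XOR 20 = ec XOR 20 = cc
byte 14: (82 XOR cb) XOR 70 = 49 XOR 70 = 39
byte 15: (54 XOR fc) XOR 75 = a8 XOR 75 = dd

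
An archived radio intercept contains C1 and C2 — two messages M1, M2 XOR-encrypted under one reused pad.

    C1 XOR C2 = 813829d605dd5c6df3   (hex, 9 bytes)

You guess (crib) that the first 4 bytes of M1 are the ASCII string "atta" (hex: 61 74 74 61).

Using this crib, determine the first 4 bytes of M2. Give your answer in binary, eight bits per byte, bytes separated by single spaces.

11100000 01001100 01011101 10110111

Since C1 ⊕ C2 = M1 ⊕ M2, XORing with the guessed M1 bytes yields the corresponding M2 bytes: M2 = (C1 ⊕ C2) ⊕ M1.
129 ^  97 = 224
 56 ^ 116 =  76
 41 ^ 116 =  93
214 ^  97 = 183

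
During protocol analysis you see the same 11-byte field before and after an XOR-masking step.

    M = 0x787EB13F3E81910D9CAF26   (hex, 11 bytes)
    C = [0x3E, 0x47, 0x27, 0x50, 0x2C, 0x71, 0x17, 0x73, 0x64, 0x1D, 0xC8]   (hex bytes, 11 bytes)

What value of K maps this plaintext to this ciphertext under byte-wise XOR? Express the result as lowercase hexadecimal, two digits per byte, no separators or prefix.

4639966f12f0867ef8b2ee

Since C = M ⊕ K, XORing both sides with M gives K = M ⊕ C.
01111000 XOR 00111110 = 01000110
01111110 XOR 01000111 = 00111001
10110001 XOR 00100111 = 10010110
00111111 XOR 01010000 = 01101111
00111110 XOR 00101100 = 00010010
10000001 XOR 01110001 = 11110000
10010001 XOR 00010111 = 10000110
00001101 XOR 01110011 = 01111110
10011100 XOR 01100100 = 11111000
10101111 XOR 00011101 = 10110010
00100110 XOR 11001000 = 11101110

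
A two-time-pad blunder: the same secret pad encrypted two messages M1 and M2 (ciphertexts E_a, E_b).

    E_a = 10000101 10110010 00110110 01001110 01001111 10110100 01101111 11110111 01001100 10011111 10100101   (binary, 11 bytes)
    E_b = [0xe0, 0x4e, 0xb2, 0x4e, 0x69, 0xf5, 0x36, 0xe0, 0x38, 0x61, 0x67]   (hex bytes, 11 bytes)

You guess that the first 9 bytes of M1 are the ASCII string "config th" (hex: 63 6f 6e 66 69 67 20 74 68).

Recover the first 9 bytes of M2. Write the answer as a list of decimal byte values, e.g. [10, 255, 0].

First, E_a ⊕ E_b = (M1 ⊕ K) ⊕ (M2 ⊕ K) = M1 ⊕ M2, so the key drops out. Then M2 = (M1 ⊕ M2) ⊕ M1 over the first 9 bytes.
byte 0: (85 xor e0) xor 63 = 65 xor 63 = 06
byte 1: (b2 xor 4e) xor 6f = fc xor 6f = 93
byte 2: (36 xor b2) xor 6e = 84 xor 6e = ea
byte 3: (4e xor 4e) xor 66 = 00 xor 66 = 66
byte 4: (4f xor 69) xor 69 = 26 xor 69 = 4f
byte 5: (b4 xor f5) xor 67 = 41 xor 67 = 26
byte 6: (6f xor 36) xor 20 = 59 xor 20 = 79
byte 7: (f7 xor e0) xor 74 = 17 xor 74 = 63
byte 8: (4c xor 38) xor 68 = 74 xor 68 = 1c

[6, 147, 234, 102, 79, 38, 121, 99, 28]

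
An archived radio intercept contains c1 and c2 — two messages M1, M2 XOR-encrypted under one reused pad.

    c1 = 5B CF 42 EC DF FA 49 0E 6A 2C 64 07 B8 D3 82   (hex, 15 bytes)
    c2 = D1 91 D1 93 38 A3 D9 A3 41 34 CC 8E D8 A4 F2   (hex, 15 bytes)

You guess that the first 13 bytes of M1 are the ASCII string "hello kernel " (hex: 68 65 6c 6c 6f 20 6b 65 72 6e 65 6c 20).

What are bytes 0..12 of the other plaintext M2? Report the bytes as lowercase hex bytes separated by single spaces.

e2 3b ff 13 88 79 fb c8 59 76 cd e5 40

First, c1 ⊕ c2 = (M1 ⊕ K) ⊕ (M2 ⊕ K) = M1 ⊕ M2, so the key drops out. Then M2 = (M1 ⊕ M2) ⊕ M1 over the first 13 bytes.
byte 0: (5b XOR d1) XOR 68 = 8a XOR 68 = e2
byte 1: (cf XOR 91) XOR 65 = 5e XOR 65 = 3b
byte 2: (42 XOR d1) XOR 6c = 93 XOR 6c = ff
byte 3: (ec XOR 93) XOR 6c = 7f XOR 6c = 13
byte 4: (df XOR 38) XOR 6f = e7 XOR 6f = 88
byte 5: (fa XOR a3) XOR 20 = 59 XOR 20 = 79
byte 6: (49 XOR d9) XOR 6b = 90 XOR 6b = fb
byte 7: (0e XOR a3) XOR 65 = ad XOR 65 = c8
byte 8: (6a XOR 41) XOR 72 = 2b XOR 72 = 59
byte 9: (2c XOR 34) XOR 6e = 18 XOR 6e = 76
byte 10: (64 XOR cc) XOR 65 = a8 XOR 65 = cd
byte 11: (07 XOR 8e) XOR 6c = 89 XOR 6c = e5
byte 12: (b8 XOR d8) XOR 20 = 60 XOR 20 = 40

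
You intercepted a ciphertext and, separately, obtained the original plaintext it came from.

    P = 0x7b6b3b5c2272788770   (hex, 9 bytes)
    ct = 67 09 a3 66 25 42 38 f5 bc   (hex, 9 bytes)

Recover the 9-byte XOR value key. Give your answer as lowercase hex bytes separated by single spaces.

Since ct = P ⊕ key, XORing both sides with P gives key = P ⊕ ct.
123 xor 103 =  28
107 xor   9 =  98
 59 xor 163 = 152
 92 xor 102 =  58
 34 xor  37 =   7
114 xor  66 =  48
120 xor  56 =  64
135 xor 245 = 114
112 xor 188 = 204

1c 62 98 3a 07 30 40 72 cc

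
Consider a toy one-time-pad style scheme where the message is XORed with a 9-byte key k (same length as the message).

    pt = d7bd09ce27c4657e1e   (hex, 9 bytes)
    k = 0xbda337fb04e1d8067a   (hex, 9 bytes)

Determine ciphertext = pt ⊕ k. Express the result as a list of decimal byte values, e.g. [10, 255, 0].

[106, 30, 62, 53, 35, 37, 189, 120, 100]

d7 ⊕ bd = 6a
bd ⊕ a3 = 1e
09 ⊕ 37 = 3e
ce ⊕ fb = 35
27 ⊕ 04 = 23
c4 ⊕ e1 = 25
65 ⊕ d8 = bd
7e ⊕ 06 = 78
1e ⊕ 7a = 64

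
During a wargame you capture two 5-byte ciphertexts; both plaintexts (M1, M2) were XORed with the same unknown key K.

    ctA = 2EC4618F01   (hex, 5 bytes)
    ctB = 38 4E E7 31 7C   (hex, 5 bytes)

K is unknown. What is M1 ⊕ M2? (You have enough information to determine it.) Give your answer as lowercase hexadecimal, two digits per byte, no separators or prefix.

168a86be7d

ctA ⊕ ctB = (M1 ⊕ K) ⊕ (M2 ⊕ K) = M1 ⊕ M2 — the shared key cancels under XOR.
00101110 ⊕ 00111000 = 00010110
11000100 ⊕ 01001110 = 10001010
01100001 ⊕ 11100111 = 10000110
10001111 ⊕ 00110001 = 10111110
00000001 ⊕ 01111100 = 01111101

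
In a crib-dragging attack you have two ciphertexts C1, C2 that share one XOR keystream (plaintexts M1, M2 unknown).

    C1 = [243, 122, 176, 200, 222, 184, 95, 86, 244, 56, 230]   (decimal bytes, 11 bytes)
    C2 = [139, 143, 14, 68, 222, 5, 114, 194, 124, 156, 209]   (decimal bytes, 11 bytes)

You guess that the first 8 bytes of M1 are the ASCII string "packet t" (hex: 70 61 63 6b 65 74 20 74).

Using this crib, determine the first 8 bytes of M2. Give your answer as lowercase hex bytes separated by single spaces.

08 94 dd e7 65 c9 0d e0

First, C1 ⊕ C2 = (M1 ⊕ K) ⊕ (M2 ⊕ K) = M1 ⊕ M2, so the key drops out. Then M2 = (M1 ⊕ M2) ⊕ M1 over the first 8 bytes.
byte 0: (f3 XOR 8b) XOR 70 = 78 XOR 70 = 08
byte 1: (7a XOR 8f) XOR 61 = f5 XOR 61 = 94
byte 2: (b0 XOR 0e) XOR 63 = be XOR 63 = dd
byte 3: (c8 XOR 44) XOR 6b = 8c XOR 6b = e7
byte 4: (de XOR de) XOR 65 = 00 XOR 65 = 65
byte 5: (b8 XOR 05) XOR 74 = bd XOR 74 = c9
byte 6: (5f XOR 72) XOR 20 = 2d XOR 20 = 0d
byte 7: (56 XOR c2) XOR 74 = 94 XOR 74 = e0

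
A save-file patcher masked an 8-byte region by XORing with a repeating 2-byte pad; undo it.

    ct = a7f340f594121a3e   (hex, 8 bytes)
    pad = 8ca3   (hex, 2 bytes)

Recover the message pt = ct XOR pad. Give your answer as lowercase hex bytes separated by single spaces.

2b 50 cc 56 18 b1 96 9d

The 2-byte key repeats, so the effective keystream is 8c a3 8c a3 8c a3 8c a3.
byte 0: a7 ⊕ 8c = 2b
byte 1: f3 ⊕ a3 = 50
byte 2: 40 ⊕ 8c = cc
byte 3: f5 ⊕ a3 = 56
byte 4: 94 ⊕ 8c = 18
byte 5: 12 ⊕ a3 = b1
byte 6: 1a ⊕ 8c = 96
byte 7: 3e ⊕ a3 = 9d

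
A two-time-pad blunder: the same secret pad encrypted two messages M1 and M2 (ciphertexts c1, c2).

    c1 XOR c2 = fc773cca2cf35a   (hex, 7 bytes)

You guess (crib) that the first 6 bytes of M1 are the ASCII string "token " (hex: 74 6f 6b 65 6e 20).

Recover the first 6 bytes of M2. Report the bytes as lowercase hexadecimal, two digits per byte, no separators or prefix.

881857af42d3

Since c1 ⊕ c2 = M1 ⊕ M2, XORing with the guessed M1 bytes yields the corresponding M2 bytes: M2 = (c1 ⊕ c2) ⊕ M1.
252 ⊕ 116 = 136
119 ⊕ 111 =  24
 60 ⊕ 107 =  87
202 ⊕ 101 = 175
 44 ⊕ 110 =  66
243 ⊕  32 = 211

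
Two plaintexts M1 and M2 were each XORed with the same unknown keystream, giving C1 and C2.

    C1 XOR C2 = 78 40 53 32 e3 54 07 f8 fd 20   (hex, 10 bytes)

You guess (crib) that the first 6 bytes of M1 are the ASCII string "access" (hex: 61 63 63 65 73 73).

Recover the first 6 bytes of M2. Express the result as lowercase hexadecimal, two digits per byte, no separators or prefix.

Since C1 ⊕ C2 = M1 ⊕ M2, XORing with the guessed M1 bytes yields the corresponding M2 bytes: M2 = (C1 ⊕ C2) ⊕ M1.
78 ^ 61 = 19
40 ^ 63 = 23
53 ^ 63 = 30
32 ^ 65 = 57
e3 ^ 73 = 90
54 ^ 73 = 27

192330579027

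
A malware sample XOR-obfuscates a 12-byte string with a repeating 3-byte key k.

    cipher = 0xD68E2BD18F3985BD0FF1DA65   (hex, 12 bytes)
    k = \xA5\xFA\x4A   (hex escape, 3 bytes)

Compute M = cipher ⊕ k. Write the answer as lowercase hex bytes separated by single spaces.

The 3-byte key repeats, so the effective keystream is a5 fa 4a a5 fa 4a a5 fa 4a a5 fa 4a.
byte 0: d6 xor a5 = 73
byte 1: 8e xor fa = 74
byte 2: 2b xor 4a = 61
byte 3: d1 xor a5 = 74
byte 4: 8f xor fa = 75
byte 5: 39 xor 4a = 73
byte 6: 85 xor a5 = 20
byte 7: bd xor fa = 47
byte 8: 0f xor 4a = 45
byte 9: f1 xor a5 = 54
byte 10: da xor fa = 20
byte 11: 65 xor 4a = 2f

73 74 61 74 75 73 20 47 45 54 20 2f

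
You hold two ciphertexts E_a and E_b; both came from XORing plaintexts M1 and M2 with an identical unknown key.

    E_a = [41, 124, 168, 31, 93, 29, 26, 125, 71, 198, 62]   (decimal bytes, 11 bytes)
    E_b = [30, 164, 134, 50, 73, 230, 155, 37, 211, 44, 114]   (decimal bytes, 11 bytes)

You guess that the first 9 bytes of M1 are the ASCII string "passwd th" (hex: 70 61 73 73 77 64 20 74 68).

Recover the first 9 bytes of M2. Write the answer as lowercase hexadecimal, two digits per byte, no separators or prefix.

47b95d5e639fa12cfc

First, E_a ⊕ E_b = (M1 ⊕ K) ⊕ (M2 ⊕ K) = M1 ⊕ M2, so the key drops out. Then M2 = (M1 ⊕ M2) ⊕ M1 over the first 9 bytes.
byte 0: (29 xor 1e) xor 70 = 37 xor 70 = 47
byte 1: (7c xor a4) xor 61 = d8 xor 61 = b9
byte 2: (a8 xor 86) xor 73 = 2e xor 73 = 5d
byte 3: (1f xor 32) xor 73 = 2d xor 73 = 5e
byte 4: (5d xor 49) xor 77 = 14 xor 77 = 63
byte 5: (1d xor e6) xor 64 = fb xor 64 = 9f
byte 6: (1a xor 9b) xor 20 = 81 xor 20 = a1
byte 7: (7d xor 25) xor 74 = 58 xor 74 = 2c
byte 8: (47 xor d3) xor 68 = 94 xor 68 = fc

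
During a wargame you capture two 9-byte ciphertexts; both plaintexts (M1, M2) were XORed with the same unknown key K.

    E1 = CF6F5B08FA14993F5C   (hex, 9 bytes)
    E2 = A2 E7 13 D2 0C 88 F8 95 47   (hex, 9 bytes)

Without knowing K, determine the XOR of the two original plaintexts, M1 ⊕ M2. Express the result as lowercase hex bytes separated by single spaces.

6d 88 48 da f6 9c 61 aa 1b

E1 ⊕ E2 = (M1 ⊕ K) ⊕ (M2 ⊕ K) = M1 ⊕ M2 — the shared key cancels under XOR.
cf ⊕ a2 = 6d
6f ⊕ e7 = 88
5b ⊕ 13 = 48
08 ⊕ d2 = da
fa ⊕ 0c = f6
14 ⊕ 88 = 9c
99 ⊕ f8 = 61
3f ⊕ 95 = aa
5c ⊕ 47 = 1b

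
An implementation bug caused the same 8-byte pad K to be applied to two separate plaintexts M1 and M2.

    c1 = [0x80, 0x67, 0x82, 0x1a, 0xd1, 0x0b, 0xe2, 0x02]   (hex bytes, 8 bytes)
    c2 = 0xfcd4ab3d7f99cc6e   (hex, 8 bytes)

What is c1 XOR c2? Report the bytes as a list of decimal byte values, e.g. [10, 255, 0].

c1 ⊕ c2 = (M1 ⊕ K) ⊕ (M2 ⊕ K) = M1 ⊕ M2 — the shared key cancels under XOR.
byte 0: 80 xor fc = 7c
byte 1: 67 xor d4 = b3
byte 2: 82 xor ab = 29
byte 3: 1a xor 3d = 27
byte 4: d1 xor 7f = ae
byte 5: 0b xor 99 = 92
byte 6: e2 xor cc = 2e
byte 7: 02 xor 6e = 6c

[124, 179, 41, 39, 174, 146, 46, 108]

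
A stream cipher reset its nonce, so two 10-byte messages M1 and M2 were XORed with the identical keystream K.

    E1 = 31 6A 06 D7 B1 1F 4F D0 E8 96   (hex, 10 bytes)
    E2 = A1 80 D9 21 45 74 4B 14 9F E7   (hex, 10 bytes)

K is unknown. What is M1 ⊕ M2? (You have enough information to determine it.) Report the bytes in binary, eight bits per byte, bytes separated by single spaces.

10010000 11101010 11011111 11110110 11110100 01101011 00000100 11000100 01110111 01110001

E1 ⊕ E2 = (M1 ⊕ K) ⊕ (M2 ⊕ K) = M1 ⊕ M2 — the shared key cancels under XOR.
00110001 ^ 10100001 = 10010000
01101010 ^ 10000000 = 11101010
00000110 ^ 11011001 = 11011111
11010111 ^ 00100001 = 11110110
10110001 ^ 01000101 = 11110100
00011111 ^ 01110100 = 01101011
01001111 ^ 01001011 = 00000100
11010000 ^ 00010100 = 11000100
11101000 ^ 10011111 = 01110111
10010110 ^ 11100111 = 01110001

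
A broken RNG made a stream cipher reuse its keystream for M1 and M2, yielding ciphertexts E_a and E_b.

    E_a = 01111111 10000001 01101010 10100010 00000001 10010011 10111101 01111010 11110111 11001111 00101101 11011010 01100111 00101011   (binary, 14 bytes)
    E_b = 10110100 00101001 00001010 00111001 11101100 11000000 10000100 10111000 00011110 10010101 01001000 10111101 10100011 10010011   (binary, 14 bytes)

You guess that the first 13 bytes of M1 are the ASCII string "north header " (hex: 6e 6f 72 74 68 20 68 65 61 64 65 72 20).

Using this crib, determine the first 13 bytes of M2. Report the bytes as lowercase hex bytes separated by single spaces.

a5 c7 12 ef 85 73 51 a7 88 3e 00 15 e4

First, E_a ⊕ E_b = (M1 ⊕ K) ⊕ (M2 ⊕ K) = M1 ⊕ M2, so the key drops out. Then M2 = (M1 ⊕ M2) ⊕ M1 over the first 13 bytes.
byte 0: (7f ⊕ b4) ⊕ 6e = cb ⊕ 6e = a5
byte 1: (81 ⊕ 29) ⊕ 6f = a8 ⊕ 6f = c7
byte 2: (6a ⊕ 0a) ⊕ 72 = 60 ⊕ 72 = 12
byte 3: (a2 ⊕ 39) ⊕ 74 = 9b ⊕ 74 = ef
byte 4: (01 ⊕ ec) ⊕ 68 = ed ⊕ 68 = 85
byte 5: (93 ⊕ c0) ⊕ 20 = 53 ⊕ 20 = 73
byte 6: (bd ⊕ 84) ⊕ 68 = 39 ⊕ 68 = 51
byte 7: (7a ⊕ b8) ⊕ 65 = c2 ⊕ 65 = a7
byte 8: (f7 ⊕ 1e) ⊕ 61 = e9 ⊕ 61 = 88
byte 9: (cf ⊕ 95) ⊕ 64 = 5a ⊕ 64 = 3e
byte 10: (2d ⊕ 48) ⊕ 65 = 65 ⊕ 65 = 00
byte 11: (da ⊕ bd) ⊕ 72 = 67 ⊕ 72 = 15
byte 12: (67 ⊕ a3) ⊕ 20 = c4 ⊕ 20 = e4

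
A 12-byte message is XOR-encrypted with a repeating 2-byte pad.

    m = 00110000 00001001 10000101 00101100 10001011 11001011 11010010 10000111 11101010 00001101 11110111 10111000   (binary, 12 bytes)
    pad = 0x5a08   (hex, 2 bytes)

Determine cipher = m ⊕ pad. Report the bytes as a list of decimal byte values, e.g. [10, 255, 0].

The 2-byte key repeats, so the effective keystream is 5a 08 5a 08 5a 08 5a 08 5a 08 5a 08.
byte 0: 30 ^ 5a = 6a
byte 1: 09 ^ 08 = 01
byte 2: 85 ^ 5a = df
byte 3: 2c ^ 08 = 24
byte 4: 8b ^ 5a = d1
byte 5: cb ^ 08 = c3
byte 6: d2 ^ 5a = 88
byte 7: 87 ^ 08 = 8f
byte 8: ea ^ 5a = b0
byte 9: 0d ^ 08 = 05
byte 10: f7 ^ 5a = ad
byte 11: b8 ^ 08 = b0

[106, 1, 223, 36, 209, 195, 136, 143, 176, 5, 173, 176]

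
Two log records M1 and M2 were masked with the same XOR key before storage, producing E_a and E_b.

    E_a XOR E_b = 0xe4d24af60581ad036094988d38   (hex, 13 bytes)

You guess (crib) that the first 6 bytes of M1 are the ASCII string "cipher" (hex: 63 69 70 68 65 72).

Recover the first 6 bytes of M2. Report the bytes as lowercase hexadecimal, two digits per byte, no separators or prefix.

87bb3a9e60f3

Since E_a ⊕ E_b = M1 ⊕ M2, XORing with the guessed M1 bytes yields the corresponding M2 bytes: M2 = (E_a ⊕ E_b) ⊕ M1.
e4 ^ 63 = 87
d2 ^ 69 = bb
4a ^ 70 = 3a
f6 ^ 68 = 9e
05 ^ 65 = 60
81 ^ 72 = f3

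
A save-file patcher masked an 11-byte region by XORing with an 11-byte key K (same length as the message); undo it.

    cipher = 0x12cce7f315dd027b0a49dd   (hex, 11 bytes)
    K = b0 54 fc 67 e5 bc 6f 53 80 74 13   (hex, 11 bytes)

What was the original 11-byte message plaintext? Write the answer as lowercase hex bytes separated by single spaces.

byte 0: 00010010 XOR 10110000 = 10100010
byte 1: 11001100 XOR 01010100 = 10011000
byte 2: 11100111 XOR 11111100 = 00011011
byte 3: 11110011 XOR 01100111 = 10010100
byte 4: 00010101 XOR 11100101 = 11110000
byte 5: 11011101 XOR 10111100 = 01100001
byte 6: 00000010 XOR 01101111 = 01101101
byte 7: 01111011 XOR 01010011 = 00101000
byte 8: 00001010 XOR 10000000 = 10001010
byte 9: 01001001 XOR 01110100 = 00111101
byte 10: 11011101 XOR 00010011 = 11001110

a2 98 1b 94 f0 61 6d 28 8a 3d ce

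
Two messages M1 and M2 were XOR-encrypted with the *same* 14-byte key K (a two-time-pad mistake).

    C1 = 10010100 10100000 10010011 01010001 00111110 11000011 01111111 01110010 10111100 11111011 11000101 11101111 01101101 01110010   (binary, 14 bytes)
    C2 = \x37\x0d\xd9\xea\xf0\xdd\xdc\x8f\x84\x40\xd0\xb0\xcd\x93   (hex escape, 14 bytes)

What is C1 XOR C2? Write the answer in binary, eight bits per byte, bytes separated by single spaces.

C1 ⊕ C2 = (M1 ⊕ K) ⊕ (M2 ⊕ K) = M1 ⊕ M2 — the shared key cancels under XOR.
10010100 XOR 00110111 = 10100011
10100000 XOR 00001101 = 10101101
10010011 XOR 11011001 = 01001010
01010001 XOR 11101010 = 10111011
00111110 XOR 11110000 = 11001110
11000011 XOR 11011101 = 00011110
01111111 XOR 11011100 = 10100011
01110010 XOR 10001111 = 11111101
10111100 XOR 10000100 = 00111000
11111011 XOR 01000000 = 10111011
11000101 XOR 11010000 = 00010101
11101111 XOR 10110000 = 01011111
01101101 XOR 11001101 = 10100000
01110010 XOR 10010011 = 11100001

10100011 10101101 01001010 10111011 11001110 00011110 10100011 11111101 00111000 10111011 00010101 01011111 10100000 11100001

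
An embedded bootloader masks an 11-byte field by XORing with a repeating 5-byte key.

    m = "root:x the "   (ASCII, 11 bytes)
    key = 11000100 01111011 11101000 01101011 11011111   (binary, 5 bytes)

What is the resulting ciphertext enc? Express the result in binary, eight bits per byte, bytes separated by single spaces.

10110110 00010100 10000111 00011111 11100101 10111100 01011011 10011100 00000011 10111010 11100100

The 5-byte key repeats, so the effective keystream is c4 7b e8 6b df c4 7b e8 6b df c4.
byte 0: 72 XOR c4 = b6
byte 1: 6f XOR 7b = 14
byte 2: 6f XOR e8 = 87
byte 3: 74 XOR 6b = 1f
byte 4: 3a XOR df = e5
byte 5: 78 XOR c4 = bc
byte 6: 20 XOR 7b = 5b
byte 7: 74 XOR e8 = 9c
byte 8: 68 XOR 6b = 03
byte 9: 65 XOR df = ba
byte 10: 20 XOR c4 = e4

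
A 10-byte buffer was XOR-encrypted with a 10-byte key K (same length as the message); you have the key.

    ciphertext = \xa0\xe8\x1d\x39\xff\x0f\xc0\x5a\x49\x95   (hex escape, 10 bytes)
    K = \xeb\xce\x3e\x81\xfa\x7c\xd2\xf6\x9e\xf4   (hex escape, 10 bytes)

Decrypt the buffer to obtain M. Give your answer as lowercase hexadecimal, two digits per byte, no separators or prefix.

4b2623b8057312acd761

XOR is its own inverse, so applying the key byte-wise gives the result directly.
a0 XOR eb = 4b
e8 XOR ce = 26
1d XOR 3e = 23
39 XOR 81 = b8
ff XOR fa = 05
0f XOR 7c = 73
c0 XOR d2 = 12
5a XOR f6 = ac
49 XOR 9e = d7
95 XOR f4 = 61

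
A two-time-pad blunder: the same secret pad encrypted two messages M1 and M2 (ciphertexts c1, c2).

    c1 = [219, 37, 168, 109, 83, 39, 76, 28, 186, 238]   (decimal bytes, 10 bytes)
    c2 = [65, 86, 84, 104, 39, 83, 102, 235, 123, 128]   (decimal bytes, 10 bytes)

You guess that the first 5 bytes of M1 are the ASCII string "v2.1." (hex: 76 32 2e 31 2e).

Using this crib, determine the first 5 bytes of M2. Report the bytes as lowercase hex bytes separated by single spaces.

First, c1 ⊕ c2 = (M1 ⊕ K) ⊕ (M2 ⊕ K) = M1 ⊕ M2, so the key drops out. Then M2 = (M1 ⊕ M2) ⊕ M1 over the first 5 bytes.
byte 0: (db xor 41) xor 76 = 9a xor 76 = ec
byte 1: (25 xor 56) xor 32 = 73 xor 32 = 41
byte 2: (a8 xor 54) xor 2e = fc xor 2e = d2
byte 3: (6d xor 68) xor 31 = 05 xor 31 = 34
byte 4: (53 xor 27) xor 2e = 74 xor 2e = 5a

ec 41 d2 34 5a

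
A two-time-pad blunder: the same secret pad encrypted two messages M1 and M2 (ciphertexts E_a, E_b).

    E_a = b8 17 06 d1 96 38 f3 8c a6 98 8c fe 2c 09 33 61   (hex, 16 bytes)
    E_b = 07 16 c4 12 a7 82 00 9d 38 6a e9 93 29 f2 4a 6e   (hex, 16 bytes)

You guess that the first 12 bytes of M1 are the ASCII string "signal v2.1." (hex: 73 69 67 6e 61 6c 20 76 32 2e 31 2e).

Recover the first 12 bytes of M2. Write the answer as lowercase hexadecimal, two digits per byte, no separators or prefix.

cc68a5ad50d6d367acdc5443

First, E_a ⊕ E_b = (M1 ⊕ K) ⊕ (M2 ⊕ K) = M1 ⊕ M2, so the key drops out. Then M2 = (M1 ⊕ M2) ⊕ M1 over the first 12 bytes.
byte 0: (b8 ^ 07) ^ 73 = bf ^ 73 = cc
byte 1: (17 ^ 16) ^ 69 = 01 ^ 69 = 68
byte 2: (06 ^ c4) ^ 67 = c2 ^ 67 = a5
byte 3: (d1 ^ 12) ^ 6e = c3 ^ 6e = ad
byte 4: (96 ^ a7) ^ 61 = 31 ^ 61 = 50
byte 5: (38 ^ 82) ^ 6c = ba ^ 6c = d6
byte 6: (f3 ^ 00) ^ 20 = f3 ^ 20 = d3
byte 7: (8c ^ 9d) ^ 76 = 11 ^ 76 = 67
byte 8: (a6 ^ 38) ^ 32 = 9e ^ 32 = ac
byte 9: (98 ^ 6a) ^ 2e = f2 ^ 2e = dc
byte 10: (8c ^ e9) ^ 31 = 65 ^ 31 = 54
byte 11: (fe ^ 93) ^ 2e = 6d ^ 2e = 43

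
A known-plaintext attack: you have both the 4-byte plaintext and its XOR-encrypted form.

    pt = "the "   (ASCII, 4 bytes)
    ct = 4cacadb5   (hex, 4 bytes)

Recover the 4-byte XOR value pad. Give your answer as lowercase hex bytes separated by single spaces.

Since ct = pt ⊕ pad, XORing both sides with pt gives pad = pt ⊕ ct.
74 xor 4c = 38
68 xor ac = c4
65 xor ad = c8
20 xor b5 = 95

38 c4 c8 95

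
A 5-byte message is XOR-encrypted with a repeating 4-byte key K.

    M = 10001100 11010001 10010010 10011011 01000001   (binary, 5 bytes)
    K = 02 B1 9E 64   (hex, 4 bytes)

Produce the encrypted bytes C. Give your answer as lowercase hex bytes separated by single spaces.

The 4-byte key repeats, so the effective keystream is 02 b1 9e 64 02.
byte 0: 8c xor 02 = 8e
byte 1: d1 xor b1 = 60
byte 2: 92 xor 9e = 0c
byte 3: 9b xor 64 = ff
byte 4: 41 xor 02 = 43

8e 60 0c ff 43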